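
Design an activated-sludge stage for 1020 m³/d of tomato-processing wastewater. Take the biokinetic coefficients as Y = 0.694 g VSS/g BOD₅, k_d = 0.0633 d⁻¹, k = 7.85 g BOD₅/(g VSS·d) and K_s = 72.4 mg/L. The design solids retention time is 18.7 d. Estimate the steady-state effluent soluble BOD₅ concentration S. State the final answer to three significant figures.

S ≈ 1.59 mg/L

From the Monod/SRT balance for a CMAS, S = K_s·(1+k_d θ_c)/[θ_c·(Y k − k_d) − 1] = 72.4 × (1 + 0.0633 × 18.7) / [18.7 × (0.694 × 7.85 − 0.0633) − 1] = 158.1 / 99.69 = 1.586 mg/L.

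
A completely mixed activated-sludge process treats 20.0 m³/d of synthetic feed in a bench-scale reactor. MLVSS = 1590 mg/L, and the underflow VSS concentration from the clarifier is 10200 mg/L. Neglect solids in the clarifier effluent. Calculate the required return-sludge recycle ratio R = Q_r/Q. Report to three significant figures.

R ≈ 0.185

Solids balance on the clarifier gives (1+R)X = R·X_r, so R = X/(X_r − X) = 1590 / (10200 − 1590) = 0.1847.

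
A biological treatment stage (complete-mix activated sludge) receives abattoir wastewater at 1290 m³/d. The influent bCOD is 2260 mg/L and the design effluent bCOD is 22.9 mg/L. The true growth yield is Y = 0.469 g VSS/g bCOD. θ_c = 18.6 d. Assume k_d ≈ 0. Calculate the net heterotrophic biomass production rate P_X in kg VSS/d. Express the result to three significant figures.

No decay correction is needed, so Y_obs = Y = 0.469.
Mass of bCOD removed per day: Q(S₀ − S) = 1290 × 2237 g/m³ = 2886 kg/d.
Net biomass production P_X = Y_obs × Q·(S₀ − S) = 0.4690 × 2886 = 1353 kg VSS/d.

P_X ≈ 1350 kg VSS/d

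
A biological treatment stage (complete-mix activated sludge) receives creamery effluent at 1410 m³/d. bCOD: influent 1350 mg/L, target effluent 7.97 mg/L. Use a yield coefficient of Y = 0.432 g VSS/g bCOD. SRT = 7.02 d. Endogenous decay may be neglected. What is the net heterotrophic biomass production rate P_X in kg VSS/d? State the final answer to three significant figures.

Since k_d ≈ 0, Y_obs = Y = 0.432 g VSS/g bCOD.
ΔS = 1350 − 7.97 = 1342 mg/L, so the substrate removal rate is 1410 × 1342/1000 = 1892 kg bCOD/d.
Net biomass production P_X = Y_obs × Q·(S₀ − S) = 0.4320 × 1892 = 817.5 kg VSS/d.

P_X ≈ 817 kg VSS/d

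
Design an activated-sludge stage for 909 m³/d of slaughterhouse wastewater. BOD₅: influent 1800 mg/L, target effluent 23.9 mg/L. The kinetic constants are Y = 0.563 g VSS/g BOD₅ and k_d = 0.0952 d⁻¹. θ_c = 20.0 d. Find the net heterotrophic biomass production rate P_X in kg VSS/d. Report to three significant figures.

Observed yield with endogenous decay: Y_obs = Y / (1 + k_d·θ_c) = 0.563 / (1 + 0.0952 × 20.0) = 0.563 / 2.904 = 0.1939 g VSS/g BOD₅.
ΔS = 1800 − 23.9 = 1776 mg/L, so the substrate removal rate is 909 × 1776/1000 = 1614 kg BOD₅/d.
Net biomass production P_X = Y_obs × Q·(S₀ − S) = 0.1939 × 1614 = 313.0 kg VSS/d.

P_X ≈ 313 kg VSS/d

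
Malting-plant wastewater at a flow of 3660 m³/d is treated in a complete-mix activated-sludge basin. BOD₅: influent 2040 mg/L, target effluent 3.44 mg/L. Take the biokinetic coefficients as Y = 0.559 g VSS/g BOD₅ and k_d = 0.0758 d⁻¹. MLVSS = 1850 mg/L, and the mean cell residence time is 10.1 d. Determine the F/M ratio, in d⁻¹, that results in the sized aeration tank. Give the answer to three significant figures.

F/M ≈ 0.313 d⁻¹

Steady-state biomass mass balance: V·X·(1 + k_d·θ_c) = Y·Q·(S₀ − S)·θ_c, so V = 0.559 × 3660 × (2040 − 3.44) × 10.1 / [1850 × (1 + 0.0758 × 10.1)] = 4.21×10^7 / 3266 = 12884 m³.
F/M = Q·S₀ / (V·X) = 3660 × 2040 / (12884 × 1850) = 0.3132 g BOD₅·(g VSS·d)⁻¹.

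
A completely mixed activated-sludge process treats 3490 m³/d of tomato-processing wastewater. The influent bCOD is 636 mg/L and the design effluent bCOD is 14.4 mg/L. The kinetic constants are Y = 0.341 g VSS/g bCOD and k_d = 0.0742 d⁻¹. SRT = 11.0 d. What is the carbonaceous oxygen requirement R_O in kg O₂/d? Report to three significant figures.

R_O ≈ 1590 kg O₂/d

Observed yield with endogenous decay: Y_obs = Y / (1 + k_d·θ_c) = 0.341 / (1 + 0.0742 × 11.0) = 0.341 / 1.816 = 0.1878 g VSS/g bCOD.
ΔS = 636 − 14.4 = 621.6 mg/L, so the substrate removal rate is 3490 × 621.6/1000 = 2169 kg bCOD/d.
P_X = Y_obs·Q·(S₀ − S) = 0.1878 × 2169 = 407.3 kg VSS/d.
R_O = Q·ΔS − 1.42 P_X = 2169 − 578.4 = 1591 kg O₂/d.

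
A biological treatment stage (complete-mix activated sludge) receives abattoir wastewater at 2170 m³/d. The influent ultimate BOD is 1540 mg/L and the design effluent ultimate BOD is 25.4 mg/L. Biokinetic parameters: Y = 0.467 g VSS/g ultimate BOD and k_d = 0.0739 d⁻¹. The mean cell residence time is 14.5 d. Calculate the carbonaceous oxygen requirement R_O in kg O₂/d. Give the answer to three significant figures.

R_O ≈ 2230 kg O₂/d

The observed yield is Y_obs = Y/(1 + k_d·θ_c) = 0.467 / (1 + 0.0739 × 14.5) = 0.467 / 2.072 = 0.2254 g VSS per g ultimate BOD removed.
ΔS = 1540 − 25.4 = 1515 mg/L, so the substrate removal rate is 2170 × 1515/1000 = 3287 kg ultimate BOD/d.
Net sludge production P_X = 0.2254 × 3287 = 740.9 kg VSS/d.
Carbonaceous O₂ demand = substrate oxidised − cell-mass equivalent = 3287 − 1.42 × 740.9 = 2235 kg O₂/d.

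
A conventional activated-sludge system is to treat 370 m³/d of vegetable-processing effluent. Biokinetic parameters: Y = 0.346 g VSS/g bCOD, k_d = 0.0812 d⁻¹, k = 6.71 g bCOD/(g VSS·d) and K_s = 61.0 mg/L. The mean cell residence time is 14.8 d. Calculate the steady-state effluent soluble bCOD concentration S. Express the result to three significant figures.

S ≈ 4.18 mg/L

From the Monod/SRT balance for a CMAS, S = K_s·(1+k_d θ_c)/[θ_c·(Y k − k_d) − 1] = 61.0 × (1 + 0.0812 × 14.8) / [14.8 × (0.346 × 6.71 − 0.0812) − 1] = 134.3 / 32.16 = 4.176 mg/L.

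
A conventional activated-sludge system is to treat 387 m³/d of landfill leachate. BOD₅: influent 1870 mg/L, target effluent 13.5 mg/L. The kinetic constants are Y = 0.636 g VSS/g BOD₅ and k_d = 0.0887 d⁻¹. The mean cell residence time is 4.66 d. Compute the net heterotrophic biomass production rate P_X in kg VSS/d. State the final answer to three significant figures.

P_X ≈ 323 kg VSS/d

Observed yield with endogenous decay: Y_obs = Y / (1 + k_d·θ_c) = 0.636 / (1 + 0.0887 × 4.66) = 0.636 / 1.413 = 0.4500 g VSS/g BOD₅.
Mass of BOD₅ removed per day: Q(S₀ − S) = 387 × 1856 g/m³ = 718.5 kg/d.
Net biomass production P_X = Y_obs × Q·(S₀ − S) = 0.4500 × 718.5 = 323.3 kg VSS/d.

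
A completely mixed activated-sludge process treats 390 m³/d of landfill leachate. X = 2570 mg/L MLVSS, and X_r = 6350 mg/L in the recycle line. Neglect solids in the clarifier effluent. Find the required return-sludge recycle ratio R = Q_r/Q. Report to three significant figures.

R = Q_r/Q = X/(X_r − X) = 2570 / (6350 − 2570) = 0.6799.

R ≈ 0.680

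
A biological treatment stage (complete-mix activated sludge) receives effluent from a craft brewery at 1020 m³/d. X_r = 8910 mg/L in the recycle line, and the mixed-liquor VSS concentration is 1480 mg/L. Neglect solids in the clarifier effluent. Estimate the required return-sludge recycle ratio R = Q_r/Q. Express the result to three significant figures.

Solids balance on the clarifier gives (1+R)X = R·X_r, so R = X/(X_r − X) = 1480 / (8910 − 1480) = 0.1992.

R ≈ 0.199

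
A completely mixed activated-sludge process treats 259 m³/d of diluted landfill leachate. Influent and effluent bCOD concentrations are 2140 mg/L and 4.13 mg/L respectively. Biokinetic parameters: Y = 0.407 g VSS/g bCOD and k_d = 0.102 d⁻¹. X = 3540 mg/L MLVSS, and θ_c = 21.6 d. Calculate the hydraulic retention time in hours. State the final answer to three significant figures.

Rearranging the biomass balance for a CMAS with decay, V = Y·Q·ΔS·θ_c / [X·(1+k_d θ_c)] = 0.407 × 259 × (2140 − 4.13) × 21.6 / [3540 × (1 + 0.102 × 21.6)] = 4.86×10^6 / 11339 = 428.9 m³.
τ = V/Q = 428.9/259 = 1.656 d, or 39.74 h.

τ ≈ 39.7 h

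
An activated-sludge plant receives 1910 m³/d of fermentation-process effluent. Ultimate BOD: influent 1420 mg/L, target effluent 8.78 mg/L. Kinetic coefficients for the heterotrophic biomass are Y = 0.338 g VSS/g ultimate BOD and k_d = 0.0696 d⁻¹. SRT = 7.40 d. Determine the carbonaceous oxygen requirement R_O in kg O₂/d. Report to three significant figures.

R_O ≈ 1840 kg O₂/d

Y_obs = Y / (1 + k_d θ_c) = 0.338 / (1 + 0.0696 × 7.40) = 0.338 / 1.515 = 0.2231.
Q·(S₀ − S) = 1910 × (1420 − 8.78) × 10⁻³ = 2695 kg/d removed.
P_X = Y_obs·Q·(S₀ − S) = 0.2231 × 2695 = 601.3 kg VSS/d.
R_O = Q·(S₀ − S) − 1.42·P_X = 2695 − 1.42 × 601.3 = 1842 kg O₂/d.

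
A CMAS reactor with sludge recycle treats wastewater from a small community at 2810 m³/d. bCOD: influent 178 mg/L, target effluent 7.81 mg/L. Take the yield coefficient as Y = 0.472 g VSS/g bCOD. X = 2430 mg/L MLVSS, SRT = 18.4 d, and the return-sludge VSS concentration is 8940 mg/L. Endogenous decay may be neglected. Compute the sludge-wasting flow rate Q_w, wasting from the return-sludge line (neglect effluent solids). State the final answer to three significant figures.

V·X = Y·Q·ΔS·θ_c gives V = 0.472 × 2810 × (178 − 7.81) × 18.4 / 2430 = 1709 m³.
Wasting from the return line (neglecting effluent solids): Q_w = V·X / (θ_c·X_r) = 1709 × 2430 / (18.4 × 8940) = 25.25 m³/d.

Q_w ≈ 25.2 m³/d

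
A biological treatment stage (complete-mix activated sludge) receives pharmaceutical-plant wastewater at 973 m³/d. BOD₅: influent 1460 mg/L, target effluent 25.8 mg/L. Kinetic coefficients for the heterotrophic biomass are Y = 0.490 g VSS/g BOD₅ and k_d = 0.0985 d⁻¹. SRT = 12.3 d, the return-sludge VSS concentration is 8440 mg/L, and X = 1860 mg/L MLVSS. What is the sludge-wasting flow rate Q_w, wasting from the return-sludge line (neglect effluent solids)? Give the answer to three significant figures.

Steady-state biomass mass balance: V·X·(1 + k_d·θ_c) = Y·Q·(S₀ − S)·θ_c, so V = 0.490 × 973 × (1460 − 25.8) × 12.3 / [1860 × (1 + 0.0985 × 12.3)] = 8.41×10^6 / 4113 = 2045 m³.
Q_w = (V·X)/(θ_c X_r) = 2045 × 1860 / (12.3 × 8440) = 36.63 m³/d.

Q_w ≈ 36.6 m³/d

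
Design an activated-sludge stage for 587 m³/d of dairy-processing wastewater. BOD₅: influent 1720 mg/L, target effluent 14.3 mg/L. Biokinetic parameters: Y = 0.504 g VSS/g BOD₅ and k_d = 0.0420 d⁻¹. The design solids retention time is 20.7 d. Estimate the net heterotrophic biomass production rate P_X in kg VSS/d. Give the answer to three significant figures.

Correct the yield for decay: Y_obs = Y/(1 + k_d θ_c) = 0.504 / (1 + 0.0420 × 20.7) = 0.504 / 1.869 = 0.2696.
Q·(S₀ − S) = 587 × (1720 − 14.3) × 10⁻³ = 1001 kg/d removed.
P_X = Y_obs · Q(S₀ − S) = 0.2696 × 1001 = 269.9 kg VSS/d.

P_X ≈ 270 kg VSS/d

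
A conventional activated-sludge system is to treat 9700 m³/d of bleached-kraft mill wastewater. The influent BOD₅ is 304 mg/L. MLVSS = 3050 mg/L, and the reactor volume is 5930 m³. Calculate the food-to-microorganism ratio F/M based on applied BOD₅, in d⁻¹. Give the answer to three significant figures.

F/M ≈ 0.163 d⁻¹

F/M = applied load / biomass = Q·S₀/(V·X) = 9700 × 304 / (5930 × 3050) = 0.1630 d⁻¹.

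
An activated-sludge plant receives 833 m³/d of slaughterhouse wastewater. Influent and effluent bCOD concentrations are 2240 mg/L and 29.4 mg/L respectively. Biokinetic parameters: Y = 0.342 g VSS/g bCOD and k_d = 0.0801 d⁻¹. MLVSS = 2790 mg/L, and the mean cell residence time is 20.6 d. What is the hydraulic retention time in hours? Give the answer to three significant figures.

τ ≈ 50.6 h

Rearranging the biomass balance for a CMAS with decay, V = Y·Q·ΔS·θ_c / [X·(1+k_d θ_c)] = 0.342 × 833 × (2240 − 29.4) × 20.6 / [2790 × (1 + 0.0801 × 20.6)] = 1.3×10^7 / 7394 = 1755 m³.
τ = V/Q = 1755/833 = 2.106 d, or 50.55 h.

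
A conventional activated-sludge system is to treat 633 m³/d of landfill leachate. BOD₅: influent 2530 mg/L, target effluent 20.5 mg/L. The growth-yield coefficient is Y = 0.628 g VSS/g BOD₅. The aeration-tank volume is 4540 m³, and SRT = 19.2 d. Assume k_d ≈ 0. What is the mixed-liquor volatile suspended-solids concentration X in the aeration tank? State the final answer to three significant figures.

X ≈ 4220 mg/L

From V·X = Y·Q·(S₀ − S)·θ_c (decay neglected): X = 0.628 × 633 × (2530 − 20.5) × 19.2 / 4540 = 4219 mg/L.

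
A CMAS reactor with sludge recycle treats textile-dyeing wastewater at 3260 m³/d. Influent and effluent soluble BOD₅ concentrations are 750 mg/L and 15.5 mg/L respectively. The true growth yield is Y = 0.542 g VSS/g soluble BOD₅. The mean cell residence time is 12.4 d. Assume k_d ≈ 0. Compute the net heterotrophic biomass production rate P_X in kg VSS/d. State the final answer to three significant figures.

With endogenous decay neglected, the observed yield equals the true yield: Y_obs = Y = 0.542 g VSS/g soluble BOD₅.
Substrate removed = Q·(S₀ − S) = 3260 m³/d × (750 − 15.5) g/m³ = 2.39×10^6 g/d = 2394 kg/d.
Biomass produced: P_X = Y_obs·Q·ΔS = 0.5420 × 2394 ≈ 1298 kg VSS/d.

P_X ≈ 1300 kg VSS/d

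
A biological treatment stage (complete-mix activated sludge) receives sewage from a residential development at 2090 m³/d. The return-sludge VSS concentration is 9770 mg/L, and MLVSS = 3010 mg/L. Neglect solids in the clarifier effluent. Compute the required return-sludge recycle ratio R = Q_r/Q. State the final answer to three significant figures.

Mass balance around the secondary clarifier (neglecting effluent solids): R = X / (X_r − X) = 3010 / (9770 − 3010) = 0.4453.

R ≈ 0.445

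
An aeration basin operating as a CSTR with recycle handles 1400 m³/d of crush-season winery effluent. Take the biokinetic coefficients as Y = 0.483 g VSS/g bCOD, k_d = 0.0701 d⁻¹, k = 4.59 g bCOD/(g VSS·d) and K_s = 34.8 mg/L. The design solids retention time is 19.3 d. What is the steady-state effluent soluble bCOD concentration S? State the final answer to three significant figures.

For a completely mixed reactor with recycle the Lawrence–McCarty relation gives S = K_s·(1 + k_d·θ_c) / [θ_c·(Y·k − k_d) − 1] = 34.8 × (1 + 0.0701 × 19.3) / [19.3 × (0.483 × 4.59 − 0.0701) − 1] = 81.88 / 40.43 = 2.025 mg/L.

S ≈ 2.03 mg/L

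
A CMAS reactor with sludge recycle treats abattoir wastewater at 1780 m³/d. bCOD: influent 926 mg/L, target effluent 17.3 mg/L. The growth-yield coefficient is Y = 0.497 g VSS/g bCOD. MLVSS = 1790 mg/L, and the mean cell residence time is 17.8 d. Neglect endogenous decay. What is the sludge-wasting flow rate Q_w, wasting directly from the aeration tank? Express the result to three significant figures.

With k_d = 0 the design equation reduces to V = Y Q (S₀−S) θ_c / X = 0.497 × 1780 × (926 − 17.3) × 17.8 / 1790 = 7994 m³.
Wasting from the aeration tank: Q_w = V / θ_c = 7994 / 17.8 = 449.1 m³/d.

Q_w ≈ 449 m³/d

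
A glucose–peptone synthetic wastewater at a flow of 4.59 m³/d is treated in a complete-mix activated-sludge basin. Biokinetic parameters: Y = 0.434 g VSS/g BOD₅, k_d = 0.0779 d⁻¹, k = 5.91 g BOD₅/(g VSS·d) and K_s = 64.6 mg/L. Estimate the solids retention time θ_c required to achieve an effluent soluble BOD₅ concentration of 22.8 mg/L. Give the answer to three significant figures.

Specific growth rate at S = 22.8 mg/L: μ = YkS/(K_s+S) = 0.434·5.91·22.8/(64.6+22.8) = 0.6691 d⁻¹.
θ_c = 1/(μ − k_d) = 1/(0.6691 − 0.0779) = 1/0.5912 = 1.691 d.

θ_c ≈ 1.69 d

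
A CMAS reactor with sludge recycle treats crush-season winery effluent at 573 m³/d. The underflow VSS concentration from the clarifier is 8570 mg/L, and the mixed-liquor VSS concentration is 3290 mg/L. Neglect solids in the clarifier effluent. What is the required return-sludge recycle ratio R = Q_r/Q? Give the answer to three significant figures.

R ≈ 0.623

Mass balance around the secondary clarifier (neglecting effluent solids): R = X / (X_r − X) = 3290 / (8570 − 3290) = 0.6231.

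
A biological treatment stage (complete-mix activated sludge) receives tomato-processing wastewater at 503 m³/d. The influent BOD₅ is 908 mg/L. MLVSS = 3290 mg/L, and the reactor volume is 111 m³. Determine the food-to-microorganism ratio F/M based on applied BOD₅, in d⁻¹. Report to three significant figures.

F/M = Q·S₀ / (V·X) = 503 × 908 / (111.0 × 3290) = 1.251 g BOD₅·(g VSS·d)⁻¹.

F/M ≈ 1.25 d⁻¹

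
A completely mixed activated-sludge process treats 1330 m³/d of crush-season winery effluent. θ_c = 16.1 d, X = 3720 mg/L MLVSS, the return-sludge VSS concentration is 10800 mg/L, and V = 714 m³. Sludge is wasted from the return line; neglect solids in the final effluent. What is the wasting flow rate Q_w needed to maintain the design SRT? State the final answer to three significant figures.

Wasting from the return line (neglecting effluent solids): Q_w = V·X / (θ_c·X_r) = 714.0 × 3720 / (16.1 × 10800) = 15.28 m³/d.

Q_w ≈ 15.3 m³/d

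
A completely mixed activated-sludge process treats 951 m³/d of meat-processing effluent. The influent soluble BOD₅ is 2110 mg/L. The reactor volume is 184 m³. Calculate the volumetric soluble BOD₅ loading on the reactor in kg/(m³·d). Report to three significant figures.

L_v ≈ 10.9 kg soluble BOD₅/(m³·d)

Volumetric loading L_v = Q·S₀ / V = 951 × 2110 g/m³ / 184.0 m³ = 10905 g/(m³·d) = 10.91 kg soluble BOD₅/(m³·d).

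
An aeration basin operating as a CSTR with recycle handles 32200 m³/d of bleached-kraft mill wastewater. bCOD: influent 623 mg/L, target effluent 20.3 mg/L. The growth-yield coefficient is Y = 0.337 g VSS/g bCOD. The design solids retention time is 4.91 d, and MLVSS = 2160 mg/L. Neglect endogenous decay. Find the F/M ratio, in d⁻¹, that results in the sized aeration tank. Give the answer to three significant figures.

F/M ≈ 0.625 d⁻¹

With k_d = 0 the design equation reduces to V = Y Q (S₀−S) θ_c / X = 0.337 × 32200 × (623 − 20.3) × 4.91 / 2160 = 14867 m³.
F/M = Q·S₀ / (V·X) = 32200 × 623 / (14867 × 2160) = 0.6247 g bCOD·(g VSS·d)⁻¹.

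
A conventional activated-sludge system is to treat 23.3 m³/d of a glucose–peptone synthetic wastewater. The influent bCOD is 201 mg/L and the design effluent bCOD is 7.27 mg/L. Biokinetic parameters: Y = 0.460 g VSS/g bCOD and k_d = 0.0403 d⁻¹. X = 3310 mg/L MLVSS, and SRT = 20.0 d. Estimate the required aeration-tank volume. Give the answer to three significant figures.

V ≈ 6.95 m³

From the SRT design equation V = Y Q (S₀−S) θ_c / [X (1 + k_d θ_c)] = 0.460 × 23.3 × (201 − 7.27) × 20.0 / [3310 × (1 + 0.0403 × 20.0)] = 4.15×10^4 / 5978 = 6.947 m³.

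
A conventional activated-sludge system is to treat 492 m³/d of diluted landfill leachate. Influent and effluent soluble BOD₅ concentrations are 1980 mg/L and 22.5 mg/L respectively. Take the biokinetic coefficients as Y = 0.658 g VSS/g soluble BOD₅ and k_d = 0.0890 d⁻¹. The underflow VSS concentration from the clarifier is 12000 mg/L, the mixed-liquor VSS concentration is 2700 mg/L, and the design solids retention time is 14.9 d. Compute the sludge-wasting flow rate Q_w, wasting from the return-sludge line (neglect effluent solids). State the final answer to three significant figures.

Steady-state biomass mass balance: V·X·(1 + k_d·θ_c) = Y·Q·(S₀ − S)·θ_c, so V = 0.658 × 492 × (1980 − 22.5) × 14.9 / [2700 × (1 + 0.0890 × 14.9)] = 9.44×10^6 / 6280 = 1503 m³.
Wasting from the return line (neglecting effluent solids): Q_w = V·X / (θ_c·X_r) = 1503 × 2700 / (14.9 × 12000) = 22.70 m³/d.

Q_w ≈ 22.7 m³/d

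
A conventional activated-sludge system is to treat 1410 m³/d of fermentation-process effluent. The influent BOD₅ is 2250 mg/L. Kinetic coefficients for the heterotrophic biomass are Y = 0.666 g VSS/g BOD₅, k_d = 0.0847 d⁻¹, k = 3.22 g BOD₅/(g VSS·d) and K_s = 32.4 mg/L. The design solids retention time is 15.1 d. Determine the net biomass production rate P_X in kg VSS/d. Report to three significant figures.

P_X ≈ 926 kg VSS/d

For a completely mixed reactor with recycle the Lawrence–McCarty relation gives S = K_s·(1 + k_d·θ_c) / [θ_c·(Y·k − k_d) − 1] = 32.4 × (1 + 0.0847 × 15.1) / [15.1 × (0.666 × 3.22 − 0.0847) − 1] = 73.84 / 30.10 = 2.453 mg/L.
Correct the yield for decay: Y_obs = Y/(1 + k_d θ_c) = 0.666 / (1 + 0.0847 × 15.1) = 0.666 / 2.279 = 0.2922.
ΔS = 2250 − 2.45 = 2248 mg/L, so the substrate removal rate is 1410 × 2248/1000 = 3169 kg BOD₅/d.
Biomass produced: P_X = Y_obs·Q·ΔS = 0.2922 × 3169 ≈ 926.1 kg VSS/d.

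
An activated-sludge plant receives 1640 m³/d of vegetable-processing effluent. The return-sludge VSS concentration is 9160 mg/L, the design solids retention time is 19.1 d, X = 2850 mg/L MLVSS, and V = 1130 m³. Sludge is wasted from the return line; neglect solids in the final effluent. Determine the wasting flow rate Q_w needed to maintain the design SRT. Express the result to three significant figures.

Wasting from the return line (neglecting effluent solids): Q_w = V·X / (θ_c·X_r) = 1130 × 2850 / (19.1 × 9160) = 18.41 m³/d.

Q_w ≈ 18.4 m³/d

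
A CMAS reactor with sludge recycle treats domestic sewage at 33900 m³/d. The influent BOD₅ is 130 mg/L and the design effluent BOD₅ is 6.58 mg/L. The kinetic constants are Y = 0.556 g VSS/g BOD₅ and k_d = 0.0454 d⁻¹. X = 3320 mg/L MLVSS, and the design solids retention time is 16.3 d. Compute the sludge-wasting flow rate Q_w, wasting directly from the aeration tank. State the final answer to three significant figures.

From the SRT design equation V = Y Q (S₀−S) θ_c / [X (1 + k_d θ_c)] = 0.556 × 33900 × (130 − 6.58) × 16.3 / [3320 × (1 + 0.0454 × 16.3)] = 3.79×10^7 / 5777 = 6564 m³.
Wasting from the aeration tank: Q_w = V / θ_c = 6564 / 16.3 = 402.7 m³/d.

Q_w ≈ 403 m³/d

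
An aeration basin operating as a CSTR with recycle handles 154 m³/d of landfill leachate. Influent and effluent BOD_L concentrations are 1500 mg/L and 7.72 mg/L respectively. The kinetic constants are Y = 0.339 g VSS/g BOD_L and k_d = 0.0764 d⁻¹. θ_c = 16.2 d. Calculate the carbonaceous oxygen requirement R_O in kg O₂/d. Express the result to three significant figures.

R_O ≈ 180 kg O₂/d

Correct the yield for decay: Y_obs = Y/(1 + k_d θ_c) = 0.339 / (1 + 0.0764 × 16.2) = 0.339 / 2.238 = 0.1515.
Mass of BOD_L removed per day: Q(S₀ − S) = 154 × 1492 g/m³ = 229.8 kg/d.
P_X = Y_obs·Q·(S₀ − S) = 0.1515 × 229.8 = 34.82 kg VSS/d.
R_O = Q·(S₀ − S) − 1.42·P_X = 229.8 − 1.42 × 34.82 = 180.4 kg O₂/d.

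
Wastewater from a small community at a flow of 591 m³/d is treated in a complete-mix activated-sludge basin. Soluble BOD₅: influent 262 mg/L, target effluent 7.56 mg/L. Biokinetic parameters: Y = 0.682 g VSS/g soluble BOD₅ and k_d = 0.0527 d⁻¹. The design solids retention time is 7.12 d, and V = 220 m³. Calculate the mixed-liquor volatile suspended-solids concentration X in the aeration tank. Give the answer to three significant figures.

X = Y·Q·ΔS·θ_c / [V·(1 + k_d θ_c)] = 0.682 × 591 × (262 − 7.56) × 7.12 / [220 × (1 + 0.0527 × 7.12)] = 2413 mg/L.

X ≈ 2410 mg/L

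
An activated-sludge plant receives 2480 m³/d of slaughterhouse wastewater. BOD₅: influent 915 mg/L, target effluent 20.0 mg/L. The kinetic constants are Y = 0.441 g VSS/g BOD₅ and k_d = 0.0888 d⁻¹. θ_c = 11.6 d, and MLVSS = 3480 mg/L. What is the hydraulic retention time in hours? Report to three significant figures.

From the SRT design equation V = Y Q (S₀−S) θ_c / [X (1 + k_d θ_c)] = 0.441 × 2480 × (915 − 20.0) × 11.6 / [3480 × (1 + 0.0888 × 11.6)] = 1.14×10^7 / 7065 = 1607 m³.
Hydraulic retention time τ = V/Q = 1607 / 2480 = 0.6481 d = 15.55 h.

τ ≈ 15.6 h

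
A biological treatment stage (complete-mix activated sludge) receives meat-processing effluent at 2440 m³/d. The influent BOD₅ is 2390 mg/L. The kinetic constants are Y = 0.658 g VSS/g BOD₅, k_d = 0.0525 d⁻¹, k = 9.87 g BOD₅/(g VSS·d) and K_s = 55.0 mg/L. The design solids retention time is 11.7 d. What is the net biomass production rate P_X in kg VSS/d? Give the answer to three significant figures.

From the Monod/SRT balance for a CMAS, S = K_s·(1+k_d θ_c)/[θ_c·(Y k − k_d) − 1] = 55.0 × (1 + 0.0525 × 11.7) / [11.7 × (0.658 × 9.87 − 0.0525) − 1] = 88.78 / 74.37 = 1.194 mg/L.
The observed yield is Y_obs = Y/(1 + k_d·θ_c) = 0.658 / (1 + 0.0525 × 11.7) = 0.658 / 1.614 = 0.4076 g VSS per g BOD₅ removed.
Mass of BOD₅ removed per day: Q(S₀ − S) = 2440 × 2389 g/m³ = 5829 kg/d.
P_X = Y_obs · Q(S₀ − S) = 0.4076 × 5829 = 2376 kg VSS/d.

P_X ≈ 2380 kg VSS/d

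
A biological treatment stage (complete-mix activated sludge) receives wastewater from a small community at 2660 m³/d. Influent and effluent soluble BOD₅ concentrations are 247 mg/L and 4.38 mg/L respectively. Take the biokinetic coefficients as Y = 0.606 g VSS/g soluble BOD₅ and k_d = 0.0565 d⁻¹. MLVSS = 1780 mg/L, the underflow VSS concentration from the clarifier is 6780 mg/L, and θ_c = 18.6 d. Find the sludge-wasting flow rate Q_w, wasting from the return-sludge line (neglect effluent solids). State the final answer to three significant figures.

Rearranging the biomass balance for a CMAS with decay, V = Y·Q·ΔS·θ_c / [X·(1+k_d θ_c)] = 0.606 × 2660 × (247 − 4.38) × 18.6 / [1780 × (1 + 0.0565 × 18.6)] = 7.27×10^6 / 3651 = 1993 m³.
Wasting from the return line (neglecting effluent solids): Q_w = V·X / (θ_c·X_r) = 1993 × 1780 / (18.6 × 6780) = 28.13 m³/d.

Q_w ≈ 28.1 m³/d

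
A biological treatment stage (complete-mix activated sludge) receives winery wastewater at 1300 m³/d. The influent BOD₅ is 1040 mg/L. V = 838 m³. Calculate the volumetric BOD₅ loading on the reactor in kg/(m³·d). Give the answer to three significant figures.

Applied BOD₅ load per unit volume = Q·S₀/V = (1300 × 1040/1000)/838.0 = 1.613 kg BOD₅·m⁻³·d⁻¹.

L_v ≈ 1.61 kg BOD₅/(m³·d)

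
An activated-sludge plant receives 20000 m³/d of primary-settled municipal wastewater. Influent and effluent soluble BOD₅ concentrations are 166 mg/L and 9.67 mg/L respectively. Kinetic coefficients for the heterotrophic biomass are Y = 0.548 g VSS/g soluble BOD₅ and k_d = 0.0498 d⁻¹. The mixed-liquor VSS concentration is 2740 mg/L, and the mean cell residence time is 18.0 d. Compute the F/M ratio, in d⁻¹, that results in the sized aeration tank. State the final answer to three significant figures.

Steady-state biomass mass balance: V·X·(1 + k_d·θ_c) = Y·Q·(S₀ − S)·θ_c, so V = 0.548 × 20000 × (166 − 9.67) × 18.0 / [2740 × (1 + 0.0498 × 18.0)] = 3.08×10^7 / 5196 = 5935 m³.
Food-to-microorganism ratio F/M = Q S₀ / (V X) = 20000 × 166 / (5935 × 2740) = 0.2041 d⁻¹.

F/M ≈ 0.204 d⁻¹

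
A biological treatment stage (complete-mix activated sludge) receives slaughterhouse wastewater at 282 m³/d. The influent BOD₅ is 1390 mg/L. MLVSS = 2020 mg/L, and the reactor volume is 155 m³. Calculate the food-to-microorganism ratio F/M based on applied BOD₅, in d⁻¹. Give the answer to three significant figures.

Food-to-microorganism ratio F/M = Q S₀ / (V X) = 282 × 1390 / (155.0 × 2020) = 1.252 d⁻¹.

F/M ≈ 1.25 d⁻¹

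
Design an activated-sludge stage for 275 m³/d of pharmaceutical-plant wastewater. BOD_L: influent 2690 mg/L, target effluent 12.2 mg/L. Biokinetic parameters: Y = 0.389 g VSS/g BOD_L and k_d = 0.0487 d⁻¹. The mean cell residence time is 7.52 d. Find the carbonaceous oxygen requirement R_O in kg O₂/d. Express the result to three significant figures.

R_O ≈ 439 kg O₂/d

Observed yield with endogenous decay: Y_obs = Y / (1 + k_d·θ_c) = 0.389 / (1 + 0.0487 × 7.52) = 0.389 / 1.366 = 0.2847 g VSS/g BOD_L.
ΔS = 2690 − 12.2 = 2678 mg/L, so the substrate removal rate is 275 × 2678/1000 = 736.4 kg BOD_L/d.
P_X = Y_obs·Q·(S₀ − S) = 0.2847 × 736.4 = 209.7 kg VSS/d.
Carbonaceous O₂ demand = substrate oxidised − cell-mass equivalent = 736.4 − 1.42 × 209.7 = 438.7 kg O₂/d.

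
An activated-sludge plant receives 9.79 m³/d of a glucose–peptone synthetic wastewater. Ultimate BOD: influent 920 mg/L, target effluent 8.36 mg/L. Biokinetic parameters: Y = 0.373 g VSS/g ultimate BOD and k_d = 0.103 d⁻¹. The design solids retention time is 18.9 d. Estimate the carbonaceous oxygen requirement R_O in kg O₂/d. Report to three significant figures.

R_O ≈ 7.32 kg O₂/d

Observed yield with endogenous decay: Y_obs = Y / (1 + k_d·θ_c) = 0.373 / (1 + 0.103 × 18.9) = 0.373 / 2.947 = 0.1266 g VSS/g ultimate BOD.
Substrate removed = Q·(S₀ − S) = 9.79 m³/d × (920 − 8.36) g/m³ = 8.92×10^3 g/d = 8.925 kg/d.
P_X = Y_obs·Q·(S₀ − S) = 0.1266 × 8.925 = 1.130 kg VSS/d.
R_O = Q·ΔS − 1.42 P_X = 8.925 − 1.604 = 7.321 kg O₂/d.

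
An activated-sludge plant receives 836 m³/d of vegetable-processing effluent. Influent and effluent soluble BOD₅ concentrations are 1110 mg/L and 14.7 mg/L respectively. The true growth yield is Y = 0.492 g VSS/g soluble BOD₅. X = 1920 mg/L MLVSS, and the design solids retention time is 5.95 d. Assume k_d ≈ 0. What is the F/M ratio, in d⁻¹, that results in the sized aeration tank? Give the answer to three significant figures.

V·X = Y·Q·ΔS·θ_c gives V = 0.492 × 836 × (1110 − 14.7) × 5.95 / 1920 = 1396 m³.
F/M = applied load / biomass = Q·S₀/(V·X) = 836 × 1110 / (1396 × 1920) = 0.3462 d⁻¹.

F/M ≈ 0.346 d⁻¹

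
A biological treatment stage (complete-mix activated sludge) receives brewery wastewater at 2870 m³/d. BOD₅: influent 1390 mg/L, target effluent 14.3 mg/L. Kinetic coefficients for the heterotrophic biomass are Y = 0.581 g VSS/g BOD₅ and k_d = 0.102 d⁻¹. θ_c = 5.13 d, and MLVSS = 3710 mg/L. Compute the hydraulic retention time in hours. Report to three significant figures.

τ ≈ 17.4 h

Rearranging the biomass balance for a CMAS with decay, V = Y·Q·ΔS·θ_c / [X·(1+k_d θ_c)] = 0.581 × 2870 × (1390 − 14.3) × 5.13 / [3710 × (1 + 0.102 × 5.13)] = 1.18×10^7 / 5651 = 2082 m³.
τ = V/Q = 2082/2870 = 0.7256 d, or 17.41 h.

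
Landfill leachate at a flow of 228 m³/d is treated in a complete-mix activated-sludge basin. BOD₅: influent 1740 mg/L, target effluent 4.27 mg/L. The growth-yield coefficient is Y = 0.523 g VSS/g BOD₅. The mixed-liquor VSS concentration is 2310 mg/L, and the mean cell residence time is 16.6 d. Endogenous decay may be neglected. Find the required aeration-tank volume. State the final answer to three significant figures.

With k_d = 0 the design equation reduces to V = Y Q (S₀−S) θ_c / X = 0.523 × 228 × (1740 − 4.27) × 16.6 / 2310 = 1487 m³.

V ≈ 1490 m³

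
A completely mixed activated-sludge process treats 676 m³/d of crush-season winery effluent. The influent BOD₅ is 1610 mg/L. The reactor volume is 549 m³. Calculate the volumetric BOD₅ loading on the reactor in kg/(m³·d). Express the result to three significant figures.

L_v = Q S₀ / V = 676 × 1610 × 10⁻³ / 549.0 = 1.982 kg/(m³·d).

L_v ≈ 1.98 kg BOD₅/(m³·d)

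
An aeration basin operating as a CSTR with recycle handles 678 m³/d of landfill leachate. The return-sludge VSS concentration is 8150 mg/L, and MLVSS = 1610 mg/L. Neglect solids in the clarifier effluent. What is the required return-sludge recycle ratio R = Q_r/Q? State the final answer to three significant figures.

Solids balance on the clarifier gives (1+R)X = R·X_r, so R = X/(X_r − X) = 1610 / (8150 − 1610) = 0.2462.

R ≈ 0.246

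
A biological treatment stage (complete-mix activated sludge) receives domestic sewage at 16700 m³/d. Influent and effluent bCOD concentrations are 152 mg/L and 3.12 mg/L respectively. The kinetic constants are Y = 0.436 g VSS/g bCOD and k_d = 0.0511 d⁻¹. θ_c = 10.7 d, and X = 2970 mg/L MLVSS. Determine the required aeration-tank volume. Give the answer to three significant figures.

V ≈ 2520 m³

Rearranging the biomass balance for a CMAS with decay, V = Y·Q·ΔS·θ_c / [X·(1+k_d θ_c)] = 0.436 × 16700 × (152 − 3.12) × 10.7 / [2970 × (1 + 0.0511 × 10.7)] = 1.16×10^7 / 4594 = 2525 m³.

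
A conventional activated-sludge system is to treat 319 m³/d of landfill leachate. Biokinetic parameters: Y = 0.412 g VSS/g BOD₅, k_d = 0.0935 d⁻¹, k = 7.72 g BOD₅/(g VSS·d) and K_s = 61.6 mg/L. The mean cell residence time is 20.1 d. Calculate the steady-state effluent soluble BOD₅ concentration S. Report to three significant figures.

From the Monod/SRT balance for a CMAS, S = K_s·(1+k_d θ_c)/[θ_c·(Y k − k_d) − 1] = 61.6 × (1 + 0.0935 × 20.1) / [20.1 × (0.412 × 7.72 − 0.0935) − 1] = 177.4 / 61.05 = 2.905 mg/L.

S ≈ 2.91 mg/L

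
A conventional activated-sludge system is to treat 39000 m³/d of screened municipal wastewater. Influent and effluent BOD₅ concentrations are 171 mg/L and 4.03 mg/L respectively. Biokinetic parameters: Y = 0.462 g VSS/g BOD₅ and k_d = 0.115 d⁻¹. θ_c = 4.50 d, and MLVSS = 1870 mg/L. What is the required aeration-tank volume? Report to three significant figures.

Rearranging the biomass balance for a CMAS with decay, V = Y·Q·ΔS·θ_c / [X·(1+k_d θ_c)] = 0.462 × 39000 × (171 − 4.03) × 4.50 / [1870 × (1 + 0.115 × 4.50)] = 1.35×10^7 / 2838 = 4771 m³.

V ≈ 4770 m³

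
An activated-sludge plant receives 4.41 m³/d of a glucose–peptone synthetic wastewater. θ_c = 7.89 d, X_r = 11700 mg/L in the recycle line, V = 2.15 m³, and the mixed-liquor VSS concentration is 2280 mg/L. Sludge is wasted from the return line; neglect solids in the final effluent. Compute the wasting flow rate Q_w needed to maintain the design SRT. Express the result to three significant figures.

Q_w ≈ 0.0531 m³/d

Wasting from the return line (neglecting effluent solids): Q_w = V·X / (θ_c·X_r) = 2.150 × 2280 / (7.89 × 11700) = 0.05310 m³/d.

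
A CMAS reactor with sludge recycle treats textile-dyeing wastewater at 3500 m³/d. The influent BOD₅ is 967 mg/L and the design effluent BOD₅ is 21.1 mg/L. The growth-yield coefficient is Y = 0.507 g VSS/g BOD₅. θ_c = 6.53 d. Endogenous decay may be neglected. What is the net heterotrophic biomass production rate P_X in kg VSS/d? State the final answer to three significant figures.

P_X ≈ 1680 kg VSS/d

No decay correction is needed, so Y_obs = Y = 0.507.
Substrate removed = Q·(S₀ − S) = 3500 m³/d × (967 − 21.1) g/m³ = 3.31×10^6 g/d = 3311 kg/d.
Biomass produced: P_X = Y_obs·Q·ΔS = 0.5070 × 3311 ≈ 1678 kg VSS/d.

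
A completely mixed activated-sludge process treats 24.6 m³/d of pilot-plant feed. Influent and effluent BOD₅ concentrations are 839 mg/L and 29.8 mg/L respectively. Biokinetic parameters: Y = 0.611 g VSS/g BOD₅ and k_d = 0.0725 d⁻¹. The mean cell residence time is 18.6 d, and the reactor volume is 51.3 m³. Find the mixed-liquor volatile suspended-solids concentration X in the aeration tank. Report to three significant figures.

X = Y·Q·ΔS·θ_c / [V·(1 + k_d θ_c)] = 0.611 × 24.6 × (839 − 29.8) × 18.6 / [51.3 × (1 + 0.0725 × 18.6)] = 1878 mg/L.

X ≈ 1880 mg/L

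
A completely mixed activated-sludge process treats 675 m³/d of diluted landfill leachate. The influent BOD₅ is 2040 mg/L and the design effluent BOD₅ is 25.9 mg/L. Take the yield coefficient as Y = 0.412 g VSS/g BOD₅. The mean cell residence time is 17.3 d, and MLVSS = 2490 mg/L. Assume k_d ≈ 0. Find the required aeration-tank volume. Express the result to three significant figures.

V ≈ 3890 m³

With k_d = 0 the design equation reduces to V = Y Q (S₀−S) θ_c / X = 0.412 × 675 × (2040 − 25.9) × 17.3 / 2490 = 3892 m³.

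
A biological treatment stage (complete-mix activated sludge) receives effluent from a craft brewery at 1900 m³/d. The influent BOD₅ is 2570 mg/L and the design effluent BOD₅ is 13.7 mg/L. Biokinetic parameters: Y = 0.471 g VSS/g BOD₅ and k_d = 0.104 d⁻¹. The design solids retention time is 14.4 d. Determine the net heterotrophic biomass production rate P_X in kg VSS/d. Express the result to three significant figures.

P_X ≈ 916 kg VSS/d

The observed yield is Y_obs = Y/(1 + k_d·θ_c) = 0.471 / (1 + 0.104 × 14.4) = 0.471 / 2.498 = 0.1886 g VSS per g BOD₅ removed.
Q·(S₀ − S) = 1900 × (2570 − 13.7) × 10⁻³ = 4857 kg/d removed.
Net biomass production P_X = Y_obs × Q·(S₀ − S) = 0.1886 × 4857 = 915.9 kg VSS/d.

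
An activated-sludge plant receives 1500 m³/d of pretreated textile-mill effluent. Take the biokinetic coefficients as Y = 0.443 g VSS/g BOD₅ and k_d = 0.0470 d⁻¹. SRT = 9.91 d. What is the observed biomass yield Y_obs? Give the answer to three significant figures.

Y_obs ≈ 0.302 g VSS/g BOD₅

Correct the yield for decay: Y_obs = Y/(1 + k_d θ_c) = 0.443 / (1 + 0.0470 × 9.91) = 0.443 / 1.466 = 0.3022.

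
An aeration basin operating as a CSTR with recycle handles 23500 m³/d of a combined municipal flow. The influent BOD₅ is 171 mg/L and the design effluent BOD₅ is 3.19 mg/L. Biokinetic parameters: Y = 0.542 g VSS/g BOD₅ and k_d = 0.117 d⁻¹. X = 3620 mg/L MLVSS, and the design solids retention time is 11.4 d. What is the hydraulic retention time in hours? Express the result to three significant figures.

From the SRT design equation V = Y Q (S₀−S) θ_c / [X (1 + k_d θ_c)] = 0.542 × 23500 × (171 − 3.19) × 11.4 / [3620 × (1 + 0.117 × 11.4)] = 2.44×10^7 / 8448 = 2884 m³.
τ = V/Q = 2884/23500 = 0.1227 d, or 2.946 h.

τ ≈ 2.95 h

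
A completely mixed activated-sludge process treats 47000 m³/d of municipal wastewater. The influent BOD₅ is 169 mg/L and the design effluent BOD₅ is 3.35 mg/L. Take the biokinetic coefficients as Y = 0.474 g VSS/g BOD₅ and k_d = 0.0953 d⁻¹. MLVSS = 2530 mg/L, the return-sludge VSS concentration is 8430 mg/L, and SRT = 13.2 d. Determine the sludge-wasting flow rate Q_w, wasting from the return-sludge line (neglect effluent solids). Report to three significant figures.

Steady-state biomass mass balance: V·X·(1 + k_d·θ_c) = Y·Q·(S₀ − S)·θ_c, so V = 0.474 × 47000 × (169 − 3.35) × 13.2 / [2530 × (1 + 0.0953 × 13.2)] = 4.87×10^7 / 5713 = 8527 m³.
θ_c = V·X/(Q_w·X_r) when wasting from the recycle, so Q_w = V·X/(θ_c·X_r) = 8527 × 2530 / (13.2 × 8430) = 193.9 m³/d.

Q_w ≈ 194 m³/d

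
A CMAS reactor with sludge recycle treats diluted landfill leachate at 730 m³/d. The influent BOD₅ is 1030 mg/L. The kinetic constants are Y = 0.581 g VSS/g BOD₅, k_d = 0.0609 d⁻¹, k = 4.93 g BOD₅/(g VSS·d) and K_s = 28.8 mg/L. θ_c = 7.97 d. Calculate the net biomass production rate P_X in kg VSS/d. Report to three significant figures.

For a completely mixed reactor with recycle the Lawrence–McCarty relation gives S = K_s·(1 + k_d·θ_c) / [θ_c·(Y·k − k_d) − 1] = 28.8 × (1 + 0.0609 × 7.97) / [7.97 × (0.581 × 4.93 − 0.0609) − 1] = 42.78 / 21.34 = 2.004 mg/L.
The observed yield is Y_obs = Y/(1 + k_d·θ_c) = 0.581 / (1 + 0.0609 × 7.97) = 0.581 / 1.485 = 0.3911 g VSS per g BOD₅ removed.
Mass of BOD₅ removed per day: Q(S₀ − S) = 730 × 1028 g/m³ = 750.4 kg/d.
P_X = Y_obs · Q(S₀ − S) = 0.3911 × 750.4 = 293.5 kg VSS/d.

P_X ≈ 294 kg VSS/d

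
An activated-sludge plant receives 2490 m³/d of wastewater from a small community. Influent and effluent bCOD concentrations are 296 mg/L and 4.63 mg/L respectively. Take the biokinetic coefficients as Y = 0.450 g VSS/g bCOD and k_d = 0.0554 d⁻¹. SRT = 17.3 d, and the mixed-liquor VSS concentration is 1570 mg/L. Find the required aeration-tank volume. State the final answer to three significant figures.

From the SRT design equation V = Y Q (S₀−S) θ_c / [X (1 + k_d θ_c)] = 0.450 × 2490 × (296 − 4.63) × 17.3 / [1570 × (1 + 0.0554 × 17.3)] = 5.65×10^6 / 3075 = 1837 m³.

V ≈ 1840 m³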